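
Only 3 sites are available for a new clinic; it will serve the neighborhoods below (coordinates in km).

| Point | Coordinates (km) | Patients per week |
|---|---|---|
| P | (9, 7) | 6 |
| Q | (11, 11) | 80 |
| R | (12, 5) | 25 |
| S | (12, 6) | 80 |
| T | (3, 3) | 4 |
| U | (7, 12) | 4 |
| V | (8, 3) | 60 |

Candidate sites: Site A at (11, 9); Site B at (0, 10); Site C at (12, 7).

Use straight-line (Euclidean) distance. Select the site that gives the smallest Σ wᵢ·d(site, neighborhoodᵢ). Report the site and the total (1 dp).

Total weighted distance at each candidate:
  Site A (11, 9): total = 995.5
  Site B (0, 10): total = 2974.9
  Site C (12, 7): total = 884.9
Minimum is at Site C with total 884.9 km.

Site C, total 884.9 km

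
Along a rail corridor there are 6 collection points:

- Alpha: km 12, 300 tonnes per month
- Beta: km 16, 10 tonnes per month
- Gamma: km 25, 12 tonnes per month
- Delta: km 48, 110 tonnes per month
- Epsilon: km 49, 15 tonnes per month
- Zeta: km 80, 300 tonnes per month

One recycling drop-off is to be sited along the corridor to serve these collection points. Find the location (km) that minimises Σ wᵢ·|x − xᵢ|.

For a sum of weighted absolute distances on a line, the optimum is the weighted median (not the mean). Total weight W = 747; half-weight = 373.5.
Sort by position and accumulate weight:
  km 12 (Alpha, w=300) → cum 300
  km 16 (Beta, w=10) → cum 310
  km 25 (Gamma, w=12) → cum 322
  km 48 (Delta, w=110) → cum 432  ≥ 373.5 → median here
  km 49 (Epsilon, w=15) → cum 447
  km 80 (Zeta, w=300) → cum 747
Optimal location: km 48.

x = 48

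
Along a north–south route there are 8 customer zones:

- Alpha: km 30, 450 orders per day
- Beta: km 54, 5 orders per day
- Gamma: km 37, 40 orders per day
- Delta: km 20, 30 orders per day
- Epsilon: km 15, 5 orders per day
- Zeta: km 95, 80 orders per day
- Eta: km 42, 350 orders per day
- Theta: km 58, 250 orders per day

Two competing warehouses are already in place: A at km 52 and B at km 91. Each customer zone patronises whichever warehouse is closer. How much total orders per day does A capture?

The indifferent point is the midpoint (52+91)/2 = 71.5; customer zones left of it (closer to A at 52) go to A, those right go to B.
  Epsilon at 15 (w=5) → A
  Delta at 20 (w=30) → A
  Alpha at 30 (w=450) → A
  Gamma at 37 (w=40) → A
  Eta at 42 (w=350) → A
  Beta at 54 (w=5) → A
  Theta at 58 (w=250) → A
  Zeta at 95 (w=80) → B
A captures 1130; B captures 80.

1130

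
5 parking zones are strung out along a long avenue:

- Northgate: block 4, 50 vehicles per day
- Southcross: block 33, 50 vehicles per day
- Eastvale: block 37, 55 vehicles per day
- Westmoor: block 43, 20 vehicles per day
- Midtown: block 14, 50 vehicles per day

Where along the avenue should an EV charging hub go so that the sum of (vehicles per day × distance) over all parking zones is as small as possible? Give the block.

x = 33

For a sum of weighted absolute distances on a line, the optimum is the weighted median (not the mean). Total weight W = 225; half-weight = 112.5.
Sort by position and accumulate weight:
  block 4 (Northgate, w=50) → cum 50
  block 14 (Midtown, w=50) → cum 100
  block 33 (Southcross, w=50) → cum 150  ≥ 112.5 → median here
  block 37 (Eastvale, w=55) → cum 205
  block 43 (Westmoor, w=20) → cum 225
Optimal location: block 33.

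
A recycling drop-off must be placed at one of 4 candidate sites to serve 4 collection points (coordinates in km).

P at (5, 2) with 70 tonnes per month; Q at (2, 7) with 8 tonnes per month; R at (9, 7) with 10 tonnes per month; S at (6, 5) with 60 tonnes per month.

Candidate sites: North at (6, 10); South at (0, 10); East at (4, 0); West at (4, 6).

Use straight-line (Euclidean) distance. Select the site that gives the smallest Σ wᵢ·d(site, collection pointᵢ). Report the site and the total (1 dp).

West, total 491.7 km

Total weighted distance at each candidate:
  North (6, 10): total = 946.8
  South (0, 10): total = 1252.7
  East (4, 0): total = 623.9
  West (4, 6): total = 491.7
Minimum is at West with total 491.7 km.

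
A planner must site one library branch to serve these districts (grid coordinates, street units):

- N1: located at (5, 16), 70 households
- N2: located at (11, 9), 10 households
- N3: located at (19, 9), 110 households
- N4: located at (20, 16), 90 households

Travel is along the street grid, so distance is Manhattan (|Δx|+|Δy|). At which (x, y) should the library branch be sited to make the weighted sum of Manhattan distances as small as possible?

Manhattan distance separates: Σwᵢ(|x−xᵢ|+|y−yᵢ|) = Σwᵢ|x−xᵢ| + Σwᵢ|y−yᵢ|, so x and y are optimised independently as 1-D weighted medians.
Total weight W = 280; half = 140.
x-coordinate, sorted with cumulative weight:
  x=5 (N1, w=70) cum 70
  x=11 (N2, w=10) cum 80
  x=19 (N3, w=110) cum 190  ← median
  x=20 (N4, w=90) cum 280
⇒ x* = 19
y-coordinate, sorted with cumulative weight:
  y=9 (N2, w=10) cum 10
  y=9 (N3, w=110) cum 120
  y=16 (N1, w=70) cum 190  ← median
  y=16 (N4, w=90) cum 280
⇒ y* = 16

(19, 16)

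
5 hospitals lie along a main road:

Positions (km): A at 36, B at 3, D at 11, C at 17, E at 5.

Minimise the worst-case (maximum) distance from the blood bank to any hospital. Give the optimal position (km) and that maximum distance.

location 19.5, max distance 16.5

The 1-center on a line is the midpoint of the two extreme points: leftmost at 3, rightmost at 36.
Optimal location = (3 + 36)/2 = 19.5; maximum distance = (36 − 3)/2 = 16.5.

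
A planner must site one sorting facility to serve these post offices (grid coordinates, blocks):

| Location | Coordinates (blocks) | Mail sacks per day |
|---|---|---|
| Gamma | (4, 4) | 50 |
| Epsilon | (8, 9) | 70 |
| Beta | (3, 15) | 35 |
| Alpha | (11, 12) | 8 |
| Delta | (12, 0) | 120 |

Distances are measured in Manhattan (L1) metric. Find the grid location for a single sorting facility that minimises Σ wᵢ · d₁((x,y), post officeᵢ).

Manhattan distance separates: Σwᵢ(|x−xᵢ|+|y−yᵢ|) = Σwᵢ|x−xᵢ| + Σwᵢ|y−yᵢ|, so x and y are optimised independently as 1-D weighted medians.
Total weight W = 283; half = 141.5.
x-coordinate, sorted with cumulative weight:
  x=3 (Beta, w=35) cum 35
  x=4 (Gamma, w=50) cum 85
  x=8 (Epsilon, w=70) cum 155  ← median
  x=11 (Alpha, w=8) cum 163
  x=12 (Delta, w=120) cum 283
⇒ x* = 8
y-coordinate, sorted with cumulative weight:
  y=0 (Delta, w=120) cum 120
  y=4 (Gamma, w=50) cum 170  ← median
  y=9 (Epsilon, w=70) cum 240
  y=12 (Alpha, w=8) cum 248
  y=15 (Beta, w=35) cum 283
⇒ y* = 4

(8, 4)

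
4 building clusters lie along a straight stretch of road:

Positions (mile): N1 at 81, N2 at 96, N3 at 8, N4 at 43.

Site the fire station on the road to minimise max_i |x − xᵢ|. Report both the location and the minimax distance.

location 52, max distance 44

The 1-center on a line is the midpoint of the two extreme points: leftmost at 8, rightmost at 96.
Optimal location = (8 + 96)/2 = 52; maximum distance = (96 − 8)/2 = 44.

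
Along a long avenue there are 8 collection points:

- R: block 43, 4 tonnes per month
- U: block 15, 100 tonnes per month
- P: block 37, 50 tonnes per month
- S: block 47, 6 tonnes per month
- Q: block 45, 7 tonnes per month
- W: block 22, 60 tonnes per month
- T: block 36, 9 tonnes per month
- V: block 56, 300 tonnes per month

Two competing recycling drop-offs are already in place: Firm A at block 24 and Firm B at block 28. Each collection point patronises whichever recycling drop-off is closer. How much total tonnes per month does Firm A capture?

160

The indifferent point is the midpoint (24+28)/2 = 26; collection points left of it (closer to Firm A at 24) go to Firm A, those right go to Firm B.
  U at 15 (w=100) → Firm A
  W at 22 (w=60) → Firm A
  T at 36 (w=9) → Firm B
  P at 37 (w=50) → Firm B
  R at 43 (w=4) → Firm B
  Q at 45 (w=7) → Firm B
  S at 47 (w=6) → Firm B
  V at 56 (w=300) → Firm B
Firm A captures 160; Firm B captures 376.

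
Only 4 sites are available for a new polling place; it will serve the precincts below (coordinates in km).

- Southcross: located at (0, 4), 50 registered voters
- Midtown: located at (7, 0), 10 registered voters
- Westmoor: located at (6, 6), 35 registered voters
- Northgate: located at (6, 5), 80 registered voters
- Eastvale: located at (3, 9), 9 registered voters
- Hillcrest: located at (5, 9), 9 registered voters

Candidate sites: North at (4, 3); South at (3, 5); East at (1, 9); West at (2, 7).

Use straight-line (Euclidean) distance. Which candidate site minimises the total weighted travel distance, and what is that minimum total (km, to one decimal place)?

Total weighted distance at each candidate:
  North (4, 3): total = 710.5
  South (3, 5): total = 649.1
  East (1, 9): total = 1133.5
  West (2, 7): total = 821.0
Minimum is at South with total 649.1 km.

South, total 649.1 km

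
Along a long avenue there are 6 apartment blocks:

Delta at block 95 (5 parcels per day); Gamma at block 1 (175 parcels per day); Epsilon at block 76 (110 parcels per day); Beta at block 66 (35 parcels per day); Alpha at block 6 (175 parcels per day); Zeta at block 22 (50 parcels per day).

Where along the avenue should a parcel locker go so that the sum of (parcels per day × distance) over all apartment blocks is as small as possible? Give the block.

For a sum of weighted absolute distances on a line, the optimum is the weighted median (not the mean). Total weight W = 550; half-weight = 275.
Sort by position and accumulate weight:
  block 1 (Gamma, w=175) → cum 175
  block 6 (Alpha, w=175) → cum 350  ≥ 275 → median here
  block 22 (Zeta, w=50) → cum 400
  block 66 (Beta, w=35) → cum 435
  block 76 (Epsilon, w=110) → cum 545
  block 95 (Delta, w=5) → cum 550
Optimal location: block 6.

x = 6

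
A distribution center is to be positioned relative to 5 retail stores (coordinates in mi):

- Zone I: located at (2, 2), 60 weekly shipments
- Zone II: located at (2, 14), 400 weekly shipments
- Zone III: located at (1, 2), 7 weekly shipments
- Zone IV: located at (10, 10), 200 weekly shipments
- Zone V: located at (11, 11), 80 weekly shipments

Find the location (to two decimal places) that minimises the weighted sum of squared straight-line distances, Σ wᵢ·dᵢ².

(5.10, 11.53)

The minimiser of Σwᵢ‖p−pᵢ‖² is the weighted centroid p* = (Σwᵢpᵢ)/(Σwᵢ).
Σwᵢ = 747.
Σwᵢxᵢ = 60·2 + 400·2 + 7·1 + 200·10 + 80·11 = 3807.
Σwᵢyᵢ = 60·2 + 400·14 + 7·2 + 200·10 + 80·11 = 8614.
x* = 3807/747 = 5.10, y* = 8614/747 = 11.53.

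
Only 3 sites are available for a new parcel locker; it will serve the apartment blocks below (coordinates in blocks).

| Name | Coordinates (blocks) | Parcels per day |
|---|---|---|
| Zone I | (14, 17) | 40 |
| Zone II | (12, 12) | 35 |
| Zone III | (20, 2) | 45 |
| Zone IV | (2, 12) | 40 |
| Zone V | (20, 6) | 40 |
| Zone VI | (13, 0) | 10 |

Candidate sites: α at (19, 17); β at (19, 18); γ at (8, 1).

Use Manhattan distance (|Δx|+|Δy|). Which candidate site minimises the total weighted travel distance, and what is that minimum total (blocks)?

Total weighted distance at each candidate:
  α (19, 17): total = 2930
  β (19, 18): total = 3140
  γ (8, 1): total = 3410
Minimum is at α with total 2930 blocks.

α, total 2930 blocks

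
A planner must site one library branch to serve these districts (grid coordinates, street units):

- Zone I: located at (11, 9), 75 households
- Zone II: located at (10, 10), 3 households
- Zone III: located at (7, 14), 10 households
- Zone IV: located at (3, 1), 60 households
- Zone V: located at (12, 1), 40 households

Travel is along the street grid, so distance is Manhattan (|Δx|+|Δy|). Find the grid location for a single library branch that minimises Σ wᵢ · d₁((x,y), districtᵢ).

Manhattan distance separates: Σwᵢ(|x−xᵢ|+|y−yᵢ|) = Σwᵢ|x−xᵢ| + Σwᵢ|y−yᵢ|, so x and y are optimised independently as 1-D weighted medians.
Total weight W = 188; half = 94.
x-coordinate, sorted with cumulative weight:
  x=3 (Zone IV, w=60) cum 60
  x=7 (Zone III, w=10) cum 70
  x=10 (Zone II, w=3) cum 73
  x=11 (Zone I, w=75) cum 148  ← median
  x=12 (Zone V, w=40) cum 188
⇒ x* = 11
y-coordinate, sorted with cumulative weight:
  y=1 (Zone IV, w=60) cum 60
  y=1 (Zone V, w=40) cum 100  ← median
  y=9 (Zone I, w=75) cum 175
  y=10 (Zone II, w=3) cum 178
  y=14 (Zone III, w=10) cum 188
⇒ y* = 1

(11, 1)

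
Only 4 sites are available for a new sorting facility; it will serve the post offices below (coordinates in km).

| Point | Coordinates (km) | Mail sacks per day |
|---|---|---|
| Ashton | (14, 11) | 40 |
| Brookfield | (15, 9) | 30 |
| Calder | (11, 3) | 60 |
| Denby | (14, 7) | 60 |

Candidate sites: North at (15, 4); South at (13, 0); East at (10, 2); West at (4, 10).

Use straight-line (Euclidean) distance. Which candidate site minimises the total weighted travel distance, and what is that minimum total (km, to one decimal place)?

Total weighted distance at each candidate:
  North (15, 4): total = 870.0
  South (13, 0): total = 1359.0
  East (10, 2): total = 1121.1
  West (4, 10): total = 1953.7
Minimum is at North with total 870.0 km.

North, total 870.0 km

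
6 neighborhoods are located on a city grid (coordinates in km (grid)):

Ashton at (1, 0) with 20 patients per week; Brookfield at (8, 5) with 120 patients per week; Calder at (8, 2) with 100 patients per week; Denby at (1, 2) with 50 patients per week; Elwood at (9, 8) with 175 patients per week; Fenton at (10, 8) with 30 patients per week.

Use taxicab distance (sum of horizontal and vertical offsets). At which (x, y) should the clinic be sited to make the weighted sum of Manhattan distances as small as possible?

Manhattan distance separates: Σwᵢ(|x−xᵢ|+|y−yᵢ|) = Σwᵢ|x−xᵢ| + Σwᵢ|y−yᵢ|, so x and y are optimised independently as 1-D weighted medians.
Total weight W = 495; half = 247.5.
x-coordinate, sorted with cumulative weight:
  x=1 (Ashton, w=20) cum 20
  x=1 (Denby, w=50) cum 70
  x=8 (Brookfield, w=120) cum 190
  x=8 (Calder, w=100) cum 290  ← median
  x=9 (Elwood, w=175) cum 465
  x=10 (Fenton, w=30) cum 495
⇒ x* = 8
y-coordinate, sorted with cumulative weight:
  y=0 (Ashton, w=20) cum 20
  y=2 (Calder, w=100) cum 120
  y=2 (Denby, w=50) cum 170
  y=5 (Brookfield, w=120) cum 290  ← median
  y=8 (Elwood, w=175) cum 465
  y=8 (Fenton, w=30) cum 495
⇒ y* = 5

(8, 5)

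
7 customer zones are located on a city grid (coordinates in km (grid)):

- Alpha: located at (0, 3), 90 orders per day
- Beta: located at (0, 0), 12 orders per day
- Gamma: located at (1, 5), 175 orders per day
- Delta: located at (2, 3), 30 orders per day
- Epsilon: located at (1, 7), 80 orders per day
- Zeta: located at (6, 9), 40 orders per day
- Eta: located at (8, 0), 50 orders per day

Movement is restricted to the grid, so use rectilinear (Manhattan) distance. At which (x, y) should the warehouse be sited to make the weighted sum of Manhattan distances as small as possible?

(1, 5)

Manhattan distance separates: Σwᵢ(|x−xᵢ|+|y−yᵢ|) = Σwᵢ|x−xᵢ| + Σwᵢ|y−yᵢ|, so x and y are optimised independently as 1-D weighted medians.
Total weight W = 477; half = 238.5.
x-coordinate, sorted with cumulative weight:
  x=0 (Alpha, w=90) cum 90
  x=0 (Beta, w=12) cum 102
  x=1 (Gamma, w=175) cum 277  ← median
  x=1 (Epsilon, w=80) cum 357
  x=2 (Delta, w=30) cum 387
  x=6 (Zeta, w=40) cum 427
  x=8 (Eta, w=50) cum 477
⇒ x* = 1
y-coordinate, sorted with cumulative weight:
  y=0 (Beta, w=12) cum 12
  y=0 (Eta, w=50) cum 62
  y=3 (Alpha, w=90) cum 152
  y=3 (Delta, w=30) cum 182
  y=5 (Gamma, w=175) cum 357  ← median
  y=7 (Epsilon, w=80) cum 437
  y=9 (Zeta, w=40) cum 477
⇒ y* = 5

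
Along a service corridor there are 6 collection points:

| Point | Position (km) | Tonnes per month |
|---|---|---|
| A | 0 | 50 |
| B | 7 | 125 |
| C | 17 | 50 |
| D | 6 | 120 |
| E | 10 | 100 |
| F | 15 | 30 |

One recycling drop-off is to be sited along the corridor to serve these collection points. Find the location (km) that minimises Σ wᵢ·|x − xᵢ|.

x = 7

For a sum of weighted absolute distances on a line, the optimum is the weighted median (not the mean). Total weight W = 475; half-weight = 237.5.
Sort by position and accumulate weight:
  km 0 (A, w=50) → cum 50
  km 6 (D, w=120) → cum 170
  km 7 (B, w=125) → cum 295  ≥ 237.5 → median here
  km 10 (E, w=100) → cum 395
  km 15 (F, w=30) → cum 425
  km 17 (C, w=50) → cum 475
Optimal location: km 7.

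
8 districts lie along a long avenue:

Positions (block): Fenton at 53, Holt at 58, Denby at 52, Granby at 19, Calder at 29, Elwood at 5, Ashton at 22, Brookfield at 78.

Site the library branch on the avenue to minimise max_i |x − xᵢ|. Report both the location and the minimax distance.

location 41.5, max distance 36.5

The 1-center on a line is the midpoint of the two extreme points: leftmost at 5, rightmost at 78.
Optimal location = (5 + 78)/2 = 41.5; maximum distance = (78 − 5)/2 = 36.5.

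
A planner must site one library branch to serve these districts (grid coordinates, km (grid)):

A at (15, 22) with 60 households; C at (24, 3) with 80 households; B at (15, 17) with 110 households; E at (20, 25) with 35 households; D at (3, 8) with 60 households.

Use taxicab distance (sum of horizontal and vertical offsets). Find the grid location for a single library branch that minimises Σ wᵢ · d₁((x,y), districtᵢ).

Manhattan distance separates: Σwᵢ(|x−xᵢ|+|y−yᵢ|) = Σwᵢ|x−xᵢ| + Σwᵢ|y−yᵢ|, so x and y are optimised independently as 1-D weighted medians.
Total weight W = 345; half = 172.5.
x-coordinate, sorted with cumulative weight:
  x=3 (D, w=60) cum 60
  x=15 (A, w=60) cum 120
  x=15 (B, w=110) cum 230  ← median
  x=20 (E, w=35) cum 265
  x=24 (C, w=80) cum 345
⇒ x* = 15
y-coordinate, sorted with cumulative weight:
  y=3 (C, w=80) cum 80
  y=8 (D, w=60) cum 140
  y=17 (B, w=110) cum 250  ← median
  y=22 (A, w=60) cum 310
  y=25 (E, w=35) cum 345
⇒ y* = 17

(15, 17)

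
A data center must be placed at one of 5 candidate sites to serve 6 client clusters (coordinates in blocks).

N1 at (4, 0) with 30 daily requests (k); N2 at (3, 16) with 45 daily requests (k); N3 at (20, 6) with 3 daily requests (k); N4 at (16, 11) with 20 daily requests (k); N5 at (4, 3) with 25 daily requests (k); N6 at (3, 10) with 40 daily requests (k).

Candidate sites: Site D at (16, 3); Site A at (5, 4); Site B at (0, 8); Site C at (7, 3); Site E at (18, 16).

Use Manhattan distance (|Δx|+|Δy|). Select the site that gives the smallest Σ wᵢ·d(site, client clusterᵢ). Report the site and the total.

Total weighted distance at each candidate:
  Site D (16, 3): total = 2901
  Site A (5, 4): total = 1561
  Site B (0, 8): total = 1726
  Site C (7, 3): total = 1848
  Site E (18, 16): total = 3266
Minimum is at Site A with total 1561 blocks.

Site A, total 1561 blocks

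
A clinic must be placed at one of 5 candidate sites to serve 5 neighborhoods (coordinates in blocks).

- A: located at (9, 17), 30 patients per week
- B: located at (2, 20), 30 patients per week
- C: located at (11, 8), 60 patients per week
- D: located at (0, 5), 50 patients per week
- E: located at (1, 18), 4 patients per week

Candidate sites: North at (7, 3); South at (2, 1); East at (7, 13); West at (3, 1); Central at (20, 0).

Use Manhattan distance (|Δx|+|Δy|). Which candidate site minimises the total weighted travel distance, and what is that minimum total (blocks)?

East, total 1874 blocks

Total weighted distance at each candidate:
  North (7, 3): total = 2214
  South (2, 1): total = 2592
  East (7, 13): total = 1874
  West (3, 1): total = 2586
  Central (20, 0): total = 4398
Minimum is at East with total 1874 blocks.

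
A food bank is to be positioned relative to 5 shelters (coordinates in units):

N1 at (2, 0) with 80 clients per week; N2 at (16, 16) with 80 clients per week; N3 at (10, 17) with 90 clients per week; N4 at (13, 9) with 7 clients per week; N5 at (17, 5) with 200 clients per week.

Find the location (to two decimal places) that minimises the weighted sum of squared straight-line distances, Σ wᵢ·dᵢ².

(12.76, 8.47)

The minimiser of Σwᵢ‖p−pᵢ‖² is the weighted centroid p* = (Σwᵢpᵢ)/(Σwᵢ).
Σwᵢ = 457.
Σwᵢxᵢ = 80·2 + 80·16 + 90·10 + 7·13 + 200·17 = 5831.
Σwᵢyᵢ = 80·0 + 80·16 + 90·17 + 7·9 + 200·5 = 3873.
x* = 5831/457 = 12.76, y* = 3873/457 = 8.47.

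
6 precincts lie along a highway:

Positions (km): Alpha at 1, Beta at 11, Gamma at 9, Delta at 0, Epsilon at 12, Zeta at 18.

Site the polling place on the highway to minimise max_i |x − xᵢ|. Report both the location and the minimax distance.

location 9, max distance 9

The 1-center on a line is the midpoint of the two extreme points: leftmost at 0, rightmost at 18.
Optimal location = (0 + 18)/2 = 9; maximum distance = (18 − 0)/2 = 9.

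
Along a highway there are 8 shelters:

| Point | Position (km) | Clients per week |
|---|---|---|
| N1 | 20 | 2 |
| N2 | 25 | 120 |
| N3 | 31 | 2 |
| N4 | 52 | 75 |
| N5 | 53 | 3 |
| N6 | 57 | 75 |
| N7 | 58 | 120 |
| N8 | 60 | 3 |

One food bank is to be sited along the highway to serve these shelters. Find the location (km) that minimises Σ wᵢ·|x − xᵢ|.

x = 53

For a sum of weighted absolute distances on a line, the optimum is the weighted median (not the mean). Total weight W = 400; half-weight = 200.
Sort by position and accumulate weight:
  km 20 (N1, w=2) → cum 2
  km 25 (N2, w=120) → cum 122
  km 31 (N3, w=2) → cum 124
  km 52 (N4, w=75) → cum 199
  km 53 (N5, w=3) → cum 202  ≥ 200 → median here
  km 57 (N6, w=75) → cum 277
  km 58 (N7, w=120) → cum 397
  km 60 (N8, w=3) → cum 400
Optimal location: km 53.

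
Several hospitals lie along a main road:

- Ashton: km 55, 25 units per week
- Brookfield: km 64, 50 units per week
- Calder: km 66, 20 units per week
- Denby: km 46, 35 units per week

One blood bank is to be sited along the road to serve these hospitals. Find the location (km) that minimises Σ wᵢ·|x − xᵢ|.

For a sum of weighted absolute distances on a line, the optimum is the weighted median (not the mean). Total weight W = 130; half-weight = 65.
Sort by position and accumulate weight:
  km 46 (Denby, w=35) → cum 35
  km 55 (Ashton, w=25) → cum 60
  km 64 (Brookfield, w=50) → cum 110  ≥ 65 → median here
  km 66 (Calder, w=20) → cum 130
Optimal location: km 64.

x = 64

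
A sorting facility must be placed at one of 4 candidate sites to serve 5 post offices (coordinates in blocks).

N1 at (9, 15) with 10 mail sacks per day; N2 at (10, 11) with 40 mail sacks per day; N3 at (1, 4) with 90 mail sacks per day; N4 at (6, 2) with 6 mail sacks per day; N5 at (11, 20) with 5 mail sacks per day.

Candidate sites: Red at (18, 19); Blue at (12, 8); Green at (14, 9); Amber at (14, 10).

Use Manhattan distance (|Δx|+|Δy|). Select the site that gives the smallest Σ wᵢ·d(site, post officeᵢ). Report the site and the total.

Total weighted distance at each candidate:
  Red (18, 19): total = 3864
  Blue (12, 8): total = 1787
  Green (14, 9): total = 2130
  Amber (14, 10): total = 2171
Minimum is at Blue with total 1787 blocks.

Blue, total 1787 blocks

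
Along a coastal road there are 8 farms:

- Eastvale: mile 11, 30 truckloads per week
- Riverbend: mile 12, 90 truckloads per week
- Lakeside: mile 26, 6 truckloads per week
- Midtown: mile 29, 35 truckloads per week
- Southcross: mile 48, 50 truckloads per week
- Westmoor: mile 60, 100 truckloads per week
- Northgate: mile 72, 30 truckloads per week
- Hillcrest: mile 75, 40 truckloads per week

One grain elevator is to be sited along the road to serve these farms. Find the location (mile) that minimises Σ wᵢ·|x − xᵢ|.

For a sum of weighted absolute distances on a line, the optimum is the weighted median (not the mean). Total weight W = 381; half-weight = 190.5.
Sort by position and accumulate weight:
  mile 11 (Eastvale, w=30) → cum 30
  mile 12 (Riverbend, w=90) → cum 120
  mile 26 (Lakeside, w=6) → cum 126
  mile 29 (Midtown, w=35) → cum 161
  mile 48 (Southcross, w=50) → cum 211  ≥ 190.5 → median here
  mile 60 (Westmoor, w=100) → cum 311
  mile 72 (Northgate, w=30) → cum 341
  mile 75 (Hillcrest, w=40) → cum 381
Optimal location: mile 48.

x = 48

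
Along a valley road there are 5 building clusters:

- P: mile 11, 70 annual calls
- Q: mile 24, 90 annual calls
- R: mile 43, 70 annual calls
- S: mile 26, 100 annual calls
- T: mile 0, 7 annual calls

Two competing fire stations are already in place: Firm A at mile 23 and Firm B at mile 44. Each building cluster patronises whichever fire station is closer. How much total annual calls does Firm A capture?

The indifferent point is the midpoint (23+44)/2 = 33.5; building clusters left of it (closer to Firm A at 23) go to Firm A, those right go to Firm B.
  T at 0 (w=7) → Firm A
  P at 11 (w=70) → Firm A
  Q at 24 (w=90) → Firm A
  S at 26 (w=100) → Firm A
  R at 43 (w=70) → Firm B
Firm A captures 267; Firm B captures 70.

267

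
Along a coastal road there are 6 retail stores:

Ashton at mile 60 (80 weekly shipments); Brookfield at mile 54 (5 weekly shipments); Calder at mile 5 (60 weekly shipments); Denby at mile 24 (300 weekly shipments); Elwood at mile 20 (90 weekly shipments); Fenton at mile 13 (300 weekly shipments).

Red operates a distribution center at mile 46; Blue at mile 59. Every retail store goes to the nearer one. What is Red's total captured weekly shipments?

The indifferent point is the midpoint (46+59)/2 = 52.5; retail stores left of it (closer to Red at 46) go to Red, those right go to Blue.
  Calder at 5 (w=60) → Red
  Fenton at 13 (w=300) → Red
  Elwood at 20 (w=90) → Red
  Denby at 24 (w=300) → Red
  Brookfield at 54 (w=5) → Blue
  Ashton at 60 (w=80) → Blue
Red captures 750; Blue captures 85.

750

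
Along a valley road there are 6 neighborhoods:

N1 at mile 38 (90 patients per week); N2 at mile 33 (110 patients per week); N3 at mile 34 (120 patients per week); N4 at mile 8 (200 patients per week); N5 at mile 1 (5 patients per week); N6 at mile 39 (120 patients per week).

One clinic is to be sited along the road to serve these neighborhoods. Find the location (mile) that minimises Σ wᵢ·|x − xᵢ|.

x = 34

For a sum of weighted absolute distances on a line, the optimum is the weighted median (not the mean). Total weight W = 645; half-weight = 322.5.
Sort by position and accumulate weight:
  mile 1 (N5, w=5) → cum 5
  mile 8 (N4, w=200) → cum 205
  mile 33 (N2, w=110) → cum 315
  mile 34 (N3, w=120) → cum 435  ≥ 322.5 → median here
  mile 38 (N1, w=90) → cum 525
  mile 39 (N6, w=120) → cum 645
Optimal location: mile 34.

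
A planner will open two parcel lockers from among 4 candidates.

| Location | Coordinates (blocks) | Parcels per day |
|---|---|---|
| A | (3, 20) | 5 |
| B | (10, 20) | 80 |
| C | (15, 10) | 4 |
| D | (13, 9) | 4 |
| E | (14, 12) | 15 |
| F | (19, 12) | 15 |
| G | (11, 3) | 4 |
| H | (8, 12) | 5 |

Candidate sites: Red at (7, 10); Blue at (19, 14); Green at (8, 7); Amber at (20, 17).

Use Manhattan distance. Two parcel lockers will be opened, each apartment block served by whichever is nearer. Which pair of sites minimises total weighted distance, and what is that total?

{Red, Blue}, total 1364

Evaluate every pair (each demand assigned to the nearer of the two):
  {Red, Blue}: total = 1364
  {Red, Amber}: total = 1454
  {Blue, Amber}: total = 1492
  {Green, Amber}: total = 1506
  {Blue, Green}: total = 1538
  {Red, Green}: total = 1558
Best pair: {Red, Blue} with total 1364.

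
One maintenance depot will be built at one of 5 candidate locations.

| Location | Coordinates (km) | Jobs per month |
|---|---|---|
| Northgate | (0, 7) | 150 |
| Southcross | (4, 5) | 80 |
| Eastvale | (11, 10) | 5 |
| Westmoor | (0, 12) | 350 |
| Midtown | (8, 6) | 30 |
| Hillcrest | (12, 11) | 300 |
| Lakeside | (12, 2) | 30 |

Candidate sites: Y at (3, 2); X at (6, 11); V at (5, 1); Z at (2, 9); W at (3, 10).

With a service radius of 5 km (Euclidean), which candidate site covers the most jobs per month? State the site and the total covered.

Z, covering 580

Coverage radius r = 5 km; a point is covered iff (Δx)²+(Δy)² ≤ 5² = 25.
  Y (3, 2): covers {Southcross} → 80
  X (6, 11): covers {none} → 0
  V (5, 1): covers {Southcross} → 80
  Z (2, 9): covers {Northgate, Southcross, Westmoor} → 580
  W (3, 10): covers {Northgate, Westmoor} → 500
Maximum coverage at Z: 580 jobs per month.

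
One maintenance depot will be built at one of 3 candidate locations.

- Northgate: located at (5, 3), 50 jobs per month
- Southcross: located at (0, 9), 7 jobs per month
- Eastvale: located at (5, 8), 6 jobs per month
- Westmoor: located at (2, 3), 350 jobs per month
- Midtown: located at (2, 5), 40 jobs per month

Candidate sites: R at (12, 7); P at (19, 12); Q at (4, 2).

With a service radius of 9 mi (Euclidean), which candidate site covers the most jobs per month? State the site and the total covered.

Coverage radius r = 9 mi; a point is covered iff (Δx)²+(Δy)² ≤ 9² = 81.
  R (12, 7): covers {Northgate, Eastvale} → 56
  P (19, 12): covers {none} → 0
  Q (4, 2): covers {Northgate, Southcross, Eastvale, Westmoor, Midtown} → 453
Maximum coverage at Q: 453 jobs per month.

Q, covering 453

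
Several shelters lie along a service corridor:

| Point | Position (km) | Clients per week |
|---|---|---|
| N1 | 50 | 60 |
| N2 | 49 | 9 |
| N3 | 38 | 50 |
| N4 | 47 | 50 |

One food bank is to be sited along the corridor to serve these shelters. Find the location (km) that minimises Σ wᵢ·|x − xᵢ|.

x = 47

For a sum of weighted absolute distances on a line, the optimum is the weighted median (not the mean). Total weight W = 169; half-weight = 84.5.
Sort by position and accumulate weight:
  km 38 (N3, w=50) → cum 50
  km 47 (N4, w=50) → cum 100  ≥ 84.5 → median here
  km 49 (N2, w=9) → cum 109
  km 50 (N1, w=60) → cum 169
Optimal location: km 47.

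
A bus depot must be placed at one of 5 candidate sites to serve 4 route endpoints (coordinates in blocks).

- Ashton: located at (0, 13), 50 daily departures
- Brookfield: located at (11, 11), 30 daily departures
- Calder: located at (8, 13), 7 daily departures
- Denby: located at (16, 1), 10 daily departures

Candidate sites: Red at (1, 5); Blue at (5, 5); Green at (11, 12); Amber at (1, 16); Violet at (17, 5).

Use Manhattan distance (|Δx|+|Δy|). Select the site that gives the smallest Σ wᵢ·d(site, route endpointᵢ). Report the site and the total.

Green, total 818 blocks

Total weighted distance at each candidate:
  Red (1, 5): total = 1225
  Blue (5, 5): total = 1237
  Green (11, 12): total = 818
  Amber (1, 16): total = 1020
  Violet (17, 5): total = 1779
Minimum is at Green with total 818 blocks.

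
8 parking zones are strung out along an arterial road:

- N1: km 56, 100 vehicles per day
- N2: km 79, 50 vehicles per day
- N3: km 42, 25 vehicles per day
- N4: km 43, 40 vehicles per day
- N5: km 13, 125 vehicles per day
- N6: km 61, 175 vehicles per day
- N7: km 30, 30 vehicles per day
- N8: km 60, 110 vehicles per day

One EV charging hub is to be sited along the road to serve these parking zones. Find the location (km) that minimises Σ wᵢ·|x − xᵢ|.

x = 60

For a sum of weighted absolute distances on a line, the optimum is the weighted median (not the mean). Total weight W = 655; half-weight = 327.5.
Sort by position and accumulate weight:
  km 13 (N5, w=125) → cum 125
  km 30 (N7, w=30) → cum 155
  km 42 (N3, w=25) → cum 180
  km 43 (N4, w=40) → cum 220
  km 56 (N1, w=100) → cum 320
  km 60 (N8, w=110) → cum 430  ≥ 327.5 → median here
  km 61 (N6, w=175) → cum 605
  km 79 (N2, w=50) → cum 655
Optimal location: km 60.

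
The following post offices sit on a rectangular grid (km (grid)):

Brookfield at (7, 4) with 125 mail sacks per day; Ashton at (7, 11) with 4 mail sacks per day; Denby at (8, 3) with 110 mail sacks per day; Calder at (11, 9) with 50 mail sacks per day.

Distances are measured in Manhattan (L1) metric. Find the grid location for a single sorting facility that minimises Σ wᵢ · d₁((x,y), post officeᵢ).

Manhattan distance separates: Σwᵢ(|x−xᵢ|+|y−yᵢ|) = Σwᵢ|x−xᵢ| + Σwᵢ|y−yᵢ|, so x and y are optimised independently as 1-D weighted medians.
Total weight W = 289; half = 144.5.
x-coordinate, sorted with cumulative weight:
  x=7 (Brookfield, w=125) cum 125
  x=7 (Ashton, w=4) cum 129
  x=8 (Denby, w=110) cum 239  ← median
  x=11 (Calder, w=50) cum 289
⇒ x* = 8
y-coordinate, sorted with cumulative weight:
  y=3 (Denby, w=110) cum 110
  y=4 (Brookfield, w=125) cum 235  ← median
  y=9 (Calder, w=50) cum 285
  y=11 (Ashton, w=4) cum 289
⇒ y* = 4

(8, 4)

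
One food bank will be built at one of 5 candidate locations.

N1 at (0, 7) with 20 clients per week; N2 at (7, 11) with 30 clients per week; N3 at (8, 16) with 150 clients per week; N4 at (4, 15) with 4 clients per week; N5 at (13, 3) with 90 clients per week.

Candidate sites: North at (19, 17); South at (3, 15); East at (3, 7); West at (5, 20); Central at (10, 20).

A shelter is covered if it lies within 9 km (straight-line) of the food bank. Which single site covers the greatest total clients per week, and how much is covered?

Coverage radius r = 9 km; a point is covered iff (Δx)²+(Δy)² ≤ 9² = 81.
  North (19, 17): covers {none} → 0
  South (3, 15): covers {N1, N2, N3, N4} → 204
  East (3, 7): covers {N1, N2, N4} → 54
  West (5, 20): covers {N3, N4} → 154
  Central (10, 20): covers {N3, N4} → 154
Maximum coverage at South: 204 clients per week.

South, covering 204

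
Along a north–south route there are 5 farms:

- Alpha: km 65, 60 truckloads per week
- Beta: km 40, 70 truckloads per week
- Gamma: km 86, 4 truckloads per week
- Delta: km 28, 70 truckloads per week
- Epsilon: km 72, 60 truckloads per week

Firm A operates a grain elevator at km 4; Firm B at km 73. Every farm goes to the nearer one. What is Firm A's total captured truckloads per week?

The indifferent point is the midpoint (4+73)/2 = 38.5; farms left of it (closer to Firm A at 4) go to Firm A, those right go to Firm B.
  Delta at 28 (w=70) → Firm A
  Beta at 40 (w=70) → Firm B
  Alpha at 65 (w=60) → Firm B
  Epsilon at 72 (w=60) → Firm B
  Gamma at 86 (w=4) → Firm B
Firm A captures 70; Firm B captures 194.

70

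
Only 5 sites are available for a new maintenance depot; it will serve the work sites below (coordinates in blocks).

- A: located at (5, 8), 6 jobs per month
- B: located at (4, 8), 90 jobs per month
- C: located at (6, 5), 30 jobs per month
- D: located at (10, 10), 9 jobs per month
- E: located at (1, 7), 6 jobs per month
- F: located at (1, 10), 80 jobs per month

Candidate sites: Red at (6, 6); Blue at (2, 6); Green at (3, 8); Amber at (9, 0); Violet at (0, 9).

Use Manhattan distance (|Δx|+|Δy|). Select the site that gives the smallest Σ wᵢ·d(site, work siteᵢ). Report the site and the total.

Total weighted distance at each candidate:
  Red (6, 6): total = 1236
  Blue (2, 6): total = 1060
  Green (3, 8): total = 701
  Amber (9, 0): total = 3111
  Violet (0, 9): total = 1063
Minimum is at Green with total 701 blocks.

Green, total 701 blocks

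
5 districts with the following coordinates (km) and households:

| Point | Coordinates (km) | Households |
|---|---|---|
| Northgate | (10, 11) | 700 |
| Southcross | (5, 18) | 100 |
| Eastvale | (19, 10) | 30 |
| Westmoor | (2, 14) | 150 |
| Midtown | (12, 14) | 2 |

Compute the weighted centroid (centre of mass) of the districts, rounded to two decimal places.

The minimiser of Σwᵢ‖p−pᵢ‖² is the weighted centroid p* = (Σwᵢpᵢ)/(Σwᵢ).
Σwᵢ = 982.
Σwᵢxᵢ = 700·10 + 100·5 + 30·19 + 150·2 + 2·12 = 8394.
Σwᵢyᵢ = 700·11 + 100·18 + 30·10 + 150·14 + 2·14 = 11928.
x* = 8394/982 = 8.55, y* = 11928/982 = 12.15.

(8.55, 12.15)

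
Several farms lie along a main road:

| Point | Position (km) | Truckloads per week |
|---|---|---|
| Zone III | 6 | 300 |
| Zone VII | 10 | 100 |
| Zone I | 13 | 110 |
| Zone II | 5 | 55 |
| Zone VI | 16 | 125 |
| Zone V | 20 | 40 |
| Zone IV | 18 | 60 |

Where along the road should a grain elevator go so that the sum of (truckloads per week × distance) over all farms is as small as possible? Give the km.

For a sum of weighted absolute distances on a line, the optimum is the weighted median (not the mean). Total weight W = 790; half-weight = 395.
Sort by position and accumulate weight:
  km 5 (Zone II, w=55) → cum 55
  km 6 (Zone III, w=300) → cum 355
  km 10 (Zone VII, w=100) → cum 455  ≥ 395 → median here
  km 13 (Zone I, w=110) → cum 565
  km 16 (Zone VI, w=125) → cum 690
  km 18 (Zone IV, w=60) → cum 750
  km 20 (Zone V, w=40) → cum 790
Optimal location: km 10.

x = 10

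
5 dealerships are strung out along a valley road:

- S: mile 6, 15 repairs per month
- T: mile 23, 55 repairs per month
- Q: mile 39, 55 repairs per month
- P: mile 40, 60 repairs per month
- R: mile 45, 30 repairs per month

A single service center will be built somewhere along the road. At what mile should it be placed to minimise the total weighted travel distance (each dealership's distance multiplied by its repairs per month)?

x = 39

For a sum of weighted absolute distances on a line, the optimum is the weighted median (not the mean). Total weight W = 215; half-weight = 107.5.
Sort by position and accumulate weight:
  mile 6 (S, w=15) → cum 15
  mile 23 (T, w=55) → cum 70
  mile 39 (Q, w=55) → cum 125  ≥ 107.5 → median here
  mile 40 (P, w=60) → cum 185
  mile 45 (R, w=30) → cum 215
Optimal location: mile 39.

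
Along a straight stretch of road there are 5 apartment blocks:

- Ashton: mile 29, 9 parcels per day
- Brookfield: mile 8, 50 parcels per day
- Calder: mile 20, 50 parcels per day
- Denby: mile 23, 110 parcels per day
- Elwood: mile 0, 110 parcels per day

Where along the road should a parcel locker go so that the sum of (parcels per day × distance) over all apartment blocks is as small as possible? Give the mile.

For a sum of weighted absolute distances on a line, the optimum is the weighted median (not the mean). Total weight W = 329; half-weight = 164.5.
Sort by position and accumulate weight:
  mile 0 (Elwood, w=110) → cum 110
  mile 8 (Brookfield, w=50) → cum 160
  mile 20 (Calder, w=50) → cum 210  ≥ 164.5 → median here
  mile 23 (Denby, w=110) → cum 320
  mile 29 (Ashton, w=9) → cum 329
Optimal location: mile 20.

x = 20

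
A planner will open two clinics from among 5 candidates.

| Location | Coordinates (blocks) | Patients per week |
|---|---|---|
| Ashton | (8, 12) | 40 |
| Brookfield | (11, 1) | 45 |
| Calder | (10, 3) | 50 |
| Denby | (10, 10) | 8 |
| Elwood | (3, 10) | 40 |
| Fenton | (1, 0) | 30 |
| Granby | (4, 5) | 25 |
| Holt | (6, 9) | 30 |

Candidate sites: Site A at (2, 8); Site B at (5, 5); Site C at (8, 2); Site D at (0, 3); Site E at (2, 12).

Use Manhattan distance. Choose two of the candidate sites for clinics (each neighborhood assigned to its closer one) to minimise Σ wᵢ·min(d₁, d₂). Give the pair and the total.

Evaluate every pair (each demand assigned to the nearer of the two):
  {Site C, Site E}: total = 1425
  {Site A, Site C}: total = 1475
  {Site B, Site C}: total = 1535
  {Site B, Site E}: total = 1685
  {Site C, Site D}: total = 1750
  {Site A, Site B}: total = 1845
  {Site B, Site D}: total = 1855
  {Site D, Site E}: total = 2005
  {Site A, Site D}: total = 2080
  {Site A, Site E}: total = 2355
Best pair: {Site C, Site E} with total 1425.

{Site C, Site E}, total 1425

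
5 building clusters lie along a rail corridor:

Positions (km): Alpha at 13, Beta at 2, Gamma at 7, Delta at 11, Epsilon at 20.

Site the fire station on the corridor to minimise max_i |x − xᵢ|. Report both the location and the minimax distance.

location 11, max distance 9

The 1-center on a line is the midpoint of the two extreme points: leftmost at 2, rightmost at 20.
Optimal location = (2 + 20)/2 = 11; maximum distance = (20 − 2)/2 = 9.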